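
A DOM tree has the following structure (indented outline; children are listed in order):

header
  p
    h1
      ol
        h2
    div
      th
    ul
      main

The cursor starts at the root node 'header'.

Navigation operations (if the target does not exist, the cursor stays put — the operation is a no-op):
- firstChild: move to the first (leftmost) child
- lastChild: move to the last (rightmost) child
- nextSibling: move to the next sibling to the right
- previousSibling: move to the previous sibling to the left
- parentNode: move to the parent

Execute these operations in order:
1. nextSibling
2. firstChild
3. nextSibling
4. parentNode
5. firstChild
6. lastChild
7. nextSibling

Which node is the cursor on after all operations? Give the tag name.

After 1 (nextSibling): header (no-op, stayed)
After 2 (firstChild): p
After 3 (nextSibling): p (no-op, stayed)
After 4 (parentNode): header
After 5 (firstChild): p
After 6 (lastChild): ul
After 7 (nextSibling): ul (no-op, stayed)

Answer: ul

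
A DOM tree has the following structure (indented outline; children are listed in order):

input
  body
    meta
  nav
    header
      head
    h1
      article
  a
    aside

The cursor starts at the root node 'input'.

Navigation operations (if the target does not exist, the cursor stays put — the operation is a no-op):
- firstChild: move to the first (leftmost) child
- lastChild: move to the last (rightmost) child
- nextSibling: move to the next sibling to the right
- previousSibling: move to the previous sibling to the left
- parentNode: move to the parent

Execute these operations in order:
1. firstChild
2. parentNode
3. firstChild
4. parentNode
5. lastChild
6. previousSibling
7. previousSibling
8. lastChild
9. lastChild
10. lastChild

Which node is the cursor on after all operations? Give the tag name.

After 1 (firstChild): body
After 2 (parentNode): input
After 3 (firstChild): body
After 4 (parentNode): input
After 5 (lastChild): a
After 6 (previousSibling): nav
After 7 (previousSibling): body
After 8 (lastChild): meta
After 9 (lastChild): meta (no-op, stayed)
After 10 (lastChild): meta (no-op, stayed)

Answer: meta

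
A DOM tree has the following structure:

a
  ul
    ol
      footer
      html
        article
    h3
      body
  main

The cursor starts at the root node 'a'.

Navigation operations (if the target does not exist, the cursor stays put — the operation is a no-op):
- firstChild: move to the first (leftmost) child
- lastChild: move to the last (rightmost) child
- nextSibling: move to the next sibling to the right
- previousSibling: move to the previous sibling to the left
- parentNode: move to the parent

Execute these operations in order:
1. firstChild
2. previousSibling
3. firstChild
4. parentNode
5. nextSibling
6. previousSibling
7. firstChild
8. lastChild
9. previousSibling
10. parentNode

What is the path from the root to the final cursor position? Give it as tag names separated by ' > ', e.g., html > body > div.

After 1 (firstChild): ul
After 2 (previousSibling): ul (no-op, stayed)
After 3 (firstChild): ol
After 4 (parentNode): ul
After 5 (nextSibling): main
After 6 (previousSibling): ul
After 7 (firstChild): ol
After 8 (lastChild): html
After 9 (previousSibling): footer
After 10 (parentNode): ol

Answer: a > ul > ol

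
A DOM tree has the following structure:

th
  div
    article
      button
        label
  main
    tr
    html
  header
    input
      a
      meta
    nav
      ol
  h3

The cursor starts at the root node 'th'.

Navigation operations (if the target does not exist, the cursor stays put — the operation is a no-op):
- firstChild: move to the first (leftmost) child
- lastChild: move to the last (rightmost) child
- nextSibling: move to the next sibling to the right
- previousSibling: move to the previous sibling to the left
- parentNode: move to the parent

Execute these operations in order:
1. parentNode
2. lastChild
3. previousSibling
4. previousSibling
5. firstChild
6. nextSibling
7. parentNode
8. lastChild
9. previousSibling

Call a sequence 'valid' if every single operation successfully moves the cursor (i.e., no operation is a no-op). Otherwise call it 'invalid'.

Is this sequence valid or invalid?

After 1 (parentNode): th (no-op, stayed)
After 2 (lastChild): h3
After 3 (previousSibling): header
After 4 (previousSibling): main
After 5 (firstChild): tr
After 6 (nextSibling): html
After 7 (parentNode): main
After 8 (lastChild): html
After 9 (previousSibling): tr

Answer: invalid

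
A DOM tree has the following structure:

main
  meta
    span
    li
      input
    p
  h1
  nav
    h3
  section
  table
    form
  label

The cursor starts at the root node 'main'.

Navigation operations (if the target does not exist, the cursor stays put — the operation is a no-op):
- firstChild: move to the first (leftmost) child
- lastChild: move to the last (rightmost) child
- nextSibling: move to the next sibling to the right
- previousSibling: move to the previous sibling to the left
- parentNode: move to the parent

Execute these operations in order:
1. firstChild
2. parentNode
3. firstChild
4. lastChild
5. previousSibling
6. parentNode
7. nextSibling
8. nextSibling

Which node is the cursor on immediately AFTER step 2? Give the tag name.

Answer: main

Derivation:
After 1 (firstChild): meta
After 2 (parentNode): main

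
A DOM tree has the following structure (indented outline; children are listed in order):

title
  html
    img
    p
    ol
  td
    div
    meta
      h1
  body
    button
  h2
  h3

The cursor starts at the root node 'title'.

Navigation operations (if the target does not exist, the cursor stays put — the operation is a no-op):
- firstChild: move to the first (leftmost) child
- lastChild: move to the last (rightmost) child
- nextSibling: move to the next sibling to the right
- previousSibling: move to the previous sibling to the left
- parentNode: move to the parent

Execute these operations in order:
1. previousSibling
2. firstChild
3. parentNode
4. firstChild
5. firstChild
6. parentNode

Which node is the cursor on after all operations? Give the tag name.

After 1 (previousSibling): title (no-op, stayed)
After 2 (firstChild): html
After 3 (parentNode): title
After 4 (firstChild): html
After 5 (firstChild): img
After 6 (parentNode): html

Answer: html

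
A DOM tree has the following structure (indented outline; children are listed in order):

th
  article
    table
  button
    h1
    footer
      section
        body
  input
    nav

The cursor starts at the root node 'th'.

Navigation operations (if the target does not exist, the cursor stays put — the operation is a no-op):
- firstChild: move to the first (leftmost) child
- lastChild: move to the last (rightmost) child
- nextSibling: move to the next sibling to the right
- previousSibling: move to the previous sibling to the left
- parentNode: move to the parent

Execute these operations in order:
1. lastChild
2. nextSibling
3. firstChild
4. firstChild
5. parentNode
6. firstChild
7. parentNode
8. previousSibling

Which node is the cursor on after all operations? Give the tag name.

Answer: button

Derivation:
After 1 (lastChild): input
After 2 (nextSibling): input (no-op, stayed)
After 3 (firstChild): nav
After 4 (firstChild): nav (no-op, stayed)
After 5 (parentNode): input
After 6 (firstChild): nav
After 7 (parentNode): input
After 8 (previousSibling): button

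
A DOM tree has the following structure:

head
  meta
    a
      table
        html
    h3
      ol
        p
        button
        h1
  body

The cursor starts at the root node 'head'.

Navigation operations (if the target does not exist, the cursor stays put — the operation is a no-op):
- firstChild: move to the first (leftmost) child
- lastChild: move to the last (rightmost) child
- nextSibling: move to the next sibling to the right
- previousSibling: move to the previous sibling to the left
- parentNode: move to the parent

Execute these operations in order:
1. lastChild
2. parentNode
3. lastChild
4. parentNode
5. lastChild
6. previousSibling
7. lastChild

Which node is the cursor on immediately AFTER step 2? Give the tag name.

After 1 (lastChild): body
After 2 (parentNode): head

Answer: head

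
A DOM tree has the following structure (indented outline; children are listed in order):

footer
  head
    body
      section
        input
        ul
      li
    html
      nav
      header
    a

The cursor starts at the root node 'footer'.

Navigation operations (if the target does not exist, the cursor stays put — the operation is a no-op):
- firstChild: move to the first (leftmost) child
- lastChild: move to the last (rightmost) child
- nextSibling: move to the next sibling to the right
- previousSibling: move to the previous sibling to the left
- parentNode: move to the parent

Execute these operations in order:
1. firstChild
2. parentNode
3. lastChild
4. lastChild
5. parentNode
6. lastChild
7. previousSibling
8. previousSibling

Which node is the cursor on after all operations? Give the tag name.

Answer: body

Derivation:
After 1 (firstChild): head
After 2 (parentNode): footer
After 3 (lastChild): head
After 4 (lastChild): a
After 5 (parentNode): head
After 6 (lastChild): a
After 7 (previousSibling): html
After 8 (previousSibling): body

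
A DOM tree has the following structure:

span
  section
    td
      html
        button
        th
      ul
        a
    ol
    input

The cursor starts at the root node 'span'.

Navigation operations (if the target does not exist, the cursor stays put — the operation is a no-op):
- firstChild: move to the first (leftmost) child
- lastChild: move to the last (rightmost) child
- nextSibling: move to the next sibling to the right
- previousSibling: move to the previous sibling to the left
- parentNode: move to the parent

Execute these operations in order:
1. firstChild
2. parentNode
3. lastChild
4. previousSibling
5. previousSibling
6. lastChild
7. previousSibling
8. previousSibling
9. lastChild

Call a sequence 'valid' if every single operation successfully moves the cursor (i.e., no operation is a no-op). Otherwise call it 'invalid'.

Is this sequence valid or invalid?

Answer: invalid

Derivation:
After 1 (firstChild): section
After 2 (parentNode): span
After 3 (lastChild): section
After 4 (previousSibling): section (no-op, stayed)
After 5 (previousSibling): section (no-op, stayed)
After 6 (lastChild): input
After 7 (previousSibling): ol
After 8 (previousSibling): td
After 9 (lastChild): ul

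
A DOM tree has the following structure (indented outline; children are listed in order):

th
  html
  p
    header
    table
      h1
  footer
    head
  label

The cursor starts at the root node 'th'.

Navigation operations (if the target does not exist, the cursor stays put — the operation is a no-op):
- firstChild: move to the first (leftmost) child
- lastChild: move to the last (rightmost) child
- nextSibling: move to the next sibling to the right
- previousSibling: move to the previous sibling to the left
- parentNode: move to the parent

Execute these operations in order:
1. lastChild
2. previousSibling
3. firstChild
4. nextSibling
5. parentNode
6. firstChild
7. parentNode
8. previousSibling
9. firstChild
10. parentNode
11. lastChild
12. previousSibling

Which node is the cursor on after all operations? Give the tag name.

After 1 (lastChild): label
After 2 (previousSibling): footer
After 3 (firstChild): head
After 4 (nextSibling): head (no-op, stayed)
After 5 (parentNode): footer
After 6 (firstChild): head
After 7 (parentNode): footer
After 8 (previousSibling): p
After 9 (firstChild): header
After 10 (parentNode): p
After 11 (lastChild): table
After 12 (previousSibling): header

Answer: header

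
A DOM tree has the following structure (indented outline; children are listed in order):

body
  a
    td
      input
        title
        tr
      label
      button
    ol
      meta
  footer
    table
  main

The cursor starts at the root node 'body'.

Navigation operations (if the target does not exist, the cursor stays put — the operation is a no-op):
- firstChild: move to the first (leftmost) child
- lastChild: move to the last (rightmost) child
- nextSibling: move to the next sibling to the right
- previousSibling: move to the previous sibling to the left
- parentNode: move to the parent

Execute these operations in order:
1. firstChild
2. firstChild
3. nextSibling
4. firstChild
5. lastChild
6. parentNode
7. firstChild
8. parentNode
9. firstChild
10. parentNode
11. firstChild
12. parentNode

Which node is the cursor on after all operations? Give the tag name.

Answer: ol

Derivation:
After 1 (firstChild): a
After 2 (firstChild): td
After 3 (nextSibling): ol
After 4 (firstChild): meta
After 5 (lastChild): meta (no-op, stayed)
After 6 (parentNode): ol
After 7 (firstChild): meta
After 8 (parentNode): ol
After 9 (firstChild): meta
After 10 (parentNode): ol
After 11 (firstChild): meta
After 12 (parentNode): ol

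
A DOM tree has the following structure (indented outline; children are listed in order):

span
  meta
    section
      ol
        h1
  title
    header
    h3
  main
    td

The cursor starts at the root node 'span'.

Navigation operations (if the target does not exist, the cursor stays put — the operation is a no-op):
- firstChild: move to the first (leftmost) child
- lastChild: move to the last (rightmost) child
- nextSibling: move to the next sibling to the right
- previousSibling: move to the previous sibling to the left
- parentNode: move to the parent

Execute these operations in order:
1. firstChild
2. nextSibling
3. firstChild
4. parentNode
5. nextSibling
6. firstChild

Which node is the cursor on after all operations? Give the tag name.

After 1 (firstChild): meta
After 2 (nextSibling): title
After 3 (firstChild): header
After 4 (parentNode): title
After 5 (nextSibling): main
After 6 (firstChild): td

Answer: td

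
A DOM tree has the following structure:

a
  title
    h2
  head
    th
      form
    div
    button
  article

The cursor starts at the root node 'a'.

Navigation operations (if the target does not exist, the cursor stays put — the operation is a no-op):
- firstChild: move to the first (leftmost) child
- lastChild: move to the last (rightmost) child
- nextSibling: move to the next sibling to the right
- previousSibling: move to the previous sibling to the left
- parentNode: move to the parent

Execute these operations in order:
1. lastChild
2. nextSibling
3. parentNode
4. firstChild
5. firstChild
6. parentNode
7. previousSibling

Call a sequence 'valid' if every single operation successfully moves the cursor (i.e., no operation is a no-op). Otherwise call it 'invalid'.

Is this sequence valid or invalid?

After 1 (lastChild): article
After 2 (nextSibling): article (no-op, stayed)
After 3 (parentNode): a
After 4 (firstChild): title
After 5 (firstChild): h2
After 6 (parentNode): title
After 7 (previousSibling): title (no-op, stayed)

Answer: invalid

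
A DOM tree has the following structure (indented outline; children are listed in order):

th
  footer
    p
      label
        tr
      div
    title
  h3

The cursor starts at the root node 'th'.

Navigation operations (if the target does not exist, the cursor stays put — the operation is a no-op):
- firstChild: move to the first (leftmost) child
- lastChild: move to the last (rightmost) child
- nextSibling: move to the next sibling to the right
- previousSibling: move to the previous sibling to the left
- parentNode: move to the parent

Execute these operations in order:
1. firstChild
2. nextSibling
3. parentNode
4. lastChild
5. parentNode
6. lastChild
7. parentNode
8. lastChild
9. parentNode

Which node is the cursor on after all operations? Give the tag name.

Answer: th

Derivation:
After 1 (firstChild): footer
After 2 (nextSibling): h3
After 3 (parentNode): th
After 4 (lastChild): h3
After 5 (parentNode): th
After 6 (lastChild): h3
After 7 (parentNode): th
After 8 (lastChild): h3
After 9 (parentNode): th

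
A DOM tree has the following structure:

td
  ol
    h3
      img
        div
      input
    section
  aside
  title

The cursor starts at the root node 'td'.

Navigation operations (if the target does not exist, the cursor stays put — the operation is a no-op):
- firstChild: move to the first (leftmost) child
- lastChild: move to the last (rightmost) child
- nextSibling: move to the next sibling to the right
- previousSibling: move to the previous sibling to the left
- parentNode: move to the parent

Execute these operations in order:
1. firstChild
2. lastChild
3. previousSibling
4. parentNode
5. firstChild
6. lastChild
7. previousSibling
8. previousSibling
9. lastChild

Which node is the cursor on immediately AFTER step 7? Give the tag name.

After 1 (firstChild): ol
After 2 (lastChild): section
After 3 (previousSibling): h3
After 4 (parentNode): ol
After 5 (firstChild): h3
After 6 (lastChild): input
After 7 (previousSibling): img

Answer: img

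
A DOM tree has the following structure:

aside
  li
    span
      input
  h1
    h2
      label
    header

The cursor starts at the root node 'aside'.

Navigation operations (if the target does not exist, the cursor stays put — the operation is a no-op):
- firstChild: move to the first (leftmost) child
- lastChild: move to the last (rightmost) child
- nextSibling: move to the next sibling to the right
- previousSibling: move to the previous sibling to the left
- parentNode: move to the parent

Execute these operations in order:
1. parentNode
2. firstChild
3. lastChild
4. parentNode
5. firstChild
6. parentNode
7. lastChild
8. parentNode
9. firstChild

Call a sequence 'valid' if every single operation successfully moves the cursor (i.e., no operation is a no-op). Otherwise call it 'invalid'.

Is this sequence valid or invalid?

Answer: invalid

Derivation:
After 1 (parentNode): aside (no-op, stayed)
After 2 (firstChild): li
After 3 (lastChild): span
After 4 (parentNode): li
After 5 (firstChild): span
After 6 (parentNode): li
After 7 (lastChild): span
After 8 (parentNode): li
After 9 (firstChild): span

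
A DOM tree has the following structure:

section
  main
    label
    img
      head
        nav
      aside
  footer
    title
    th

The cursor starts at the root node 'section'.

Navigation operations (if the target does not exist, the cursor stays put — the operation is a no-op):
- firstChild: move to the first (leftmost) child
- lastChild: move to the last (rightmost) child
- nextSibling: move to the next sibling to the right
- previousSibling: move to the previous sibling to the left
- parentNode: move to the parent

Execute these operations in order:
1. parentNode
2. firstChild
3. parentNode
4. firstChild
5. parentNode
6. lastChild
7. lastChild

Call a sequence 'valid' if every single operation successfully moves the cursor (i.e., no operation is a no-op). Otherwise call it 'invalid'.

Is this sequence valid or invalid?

After 1 (parentNode): section (no-op, stayed)
After 2 (firstChild): main
After 3 (parentNode): section
After 4 (firstChild): main
After 5 (parentNode): section
After 6 (lastChild): footer
After 7 (lastChild): th

Answer: invalid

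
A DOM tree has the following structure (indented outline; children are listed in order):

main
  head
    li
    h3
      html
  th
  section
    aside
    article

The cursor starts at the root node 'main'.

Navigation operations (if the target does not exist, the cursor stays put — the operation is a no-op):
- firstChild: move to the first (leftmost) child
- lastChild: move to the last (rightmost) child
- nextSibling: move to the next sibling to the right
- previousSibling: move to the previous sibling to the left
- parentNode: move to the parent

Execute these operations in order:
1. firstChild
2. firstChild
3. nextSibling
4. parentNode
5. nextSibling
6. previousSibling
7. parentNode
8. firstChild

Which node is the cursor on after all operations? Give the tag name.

Answer: head

Derivation:
After 1 (firstChild): head
After 2 (firstChild): li
After 3 (nextSibling): h3
After 4 (parentNode): head
After 5 (nextSibling): th
After 6 (previousSibling): head
After 7 (parentNode): main
After 8 (firstChild): head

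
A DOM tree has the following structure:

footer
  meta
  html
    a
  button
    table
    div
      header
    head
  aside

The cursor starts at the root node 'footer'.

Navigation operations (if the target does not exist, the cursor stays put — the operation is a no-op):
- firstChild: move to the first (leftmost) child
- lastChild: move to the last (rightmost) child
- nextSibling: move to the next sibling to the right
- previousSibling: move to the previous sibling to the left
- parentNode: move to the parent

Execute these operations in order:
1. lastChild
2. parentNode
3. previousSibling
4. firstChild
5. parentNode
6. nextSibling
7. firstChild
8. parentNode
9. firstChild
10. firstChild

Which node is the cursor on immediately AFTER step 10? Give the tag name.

After 1 (lastChild): aside
After 2 (parentNode): footer
After 3 (previousSibling): footer (no-op, stayed)
After 4 (firstChild): meta
After 5 (parentNode): footer
After 6 (nextSibling): footer (no-op, stayed)
After 7 (firstChild): meta
After 8 (parentNode): footer
After 9 (firstChild): meta
After 10 (firstChild): meta (no-op, stayed)

Answer: meta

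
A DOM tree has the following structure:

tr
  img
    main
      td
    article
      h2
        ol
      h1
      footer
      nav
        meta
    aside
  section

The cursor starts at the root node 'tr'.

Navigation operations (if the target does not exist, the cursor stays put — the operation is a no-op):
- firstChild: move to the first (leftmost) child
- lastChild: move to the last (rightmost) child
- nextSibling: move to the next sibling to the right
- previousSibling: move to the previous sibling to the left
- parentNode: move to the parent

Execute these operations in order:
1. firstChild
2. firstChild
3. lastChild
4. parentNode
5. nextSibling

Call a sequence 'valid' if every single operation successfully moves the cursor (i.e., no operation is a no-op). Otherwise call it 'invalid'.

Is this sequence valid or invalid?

Answer: valid

Derivation:
After 1 (firstChild): img
After 2 (firstChild): main
After 3 (lastChild): td
After 4 (parentNode): main
After 5 (nextSibling): article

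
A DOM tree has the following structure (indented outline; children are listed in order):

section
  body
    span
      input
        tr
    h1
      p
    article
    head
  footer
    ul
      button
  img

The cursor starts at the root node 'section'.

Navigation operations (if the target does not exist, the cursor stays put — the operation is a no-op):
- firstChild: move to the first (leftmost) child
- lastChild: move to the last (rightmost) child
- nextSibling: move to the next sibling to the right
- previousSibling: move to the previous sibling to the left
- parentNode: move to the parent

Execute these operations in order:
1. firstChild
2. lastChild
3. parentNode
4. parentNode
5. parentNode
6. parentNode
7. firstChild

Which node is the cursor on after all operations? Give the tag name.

Answer: body

Derivation:
After 1 (firstChild): body
After 2 (lastChild): head
After 3 (parentNode): body
After 4 (parentNode): section
After 5 (parentNode): section (no-op, stayed)
After 6 (parentNode): section (no-op, stayed)
After 7 (firstChild): body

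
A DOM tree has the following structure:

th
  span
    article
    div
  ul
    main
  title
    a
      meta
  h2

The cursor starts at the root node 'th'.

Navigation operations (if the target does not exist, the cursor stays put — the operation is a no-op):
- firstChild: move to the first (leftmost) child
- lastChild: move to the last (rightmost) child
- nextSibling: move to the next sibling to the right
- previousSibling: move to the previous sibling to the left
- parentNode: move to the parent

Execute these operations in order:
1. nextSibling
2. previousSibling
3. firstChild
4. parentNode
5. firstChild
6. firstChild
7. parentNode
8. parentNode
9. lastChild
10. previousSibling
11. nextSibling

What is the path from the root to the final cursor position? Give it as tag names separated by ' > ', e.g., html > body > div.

Answer: th > h2

Derivation:
After 1 (nextSibling): th (no-op, stayed)
After 2 (previousSibling): th (no-op, stayed)
After 3 (firstChild): span
After 4 (parentNode): th
After 5 (firstChild): span
After 6 (firstChild): article
After 7 (parentNode): span
After 8 (parentNode): th
After 9 (lastChild): h2
After 10 (previousSibling): title
After 11 (nextSibling): h2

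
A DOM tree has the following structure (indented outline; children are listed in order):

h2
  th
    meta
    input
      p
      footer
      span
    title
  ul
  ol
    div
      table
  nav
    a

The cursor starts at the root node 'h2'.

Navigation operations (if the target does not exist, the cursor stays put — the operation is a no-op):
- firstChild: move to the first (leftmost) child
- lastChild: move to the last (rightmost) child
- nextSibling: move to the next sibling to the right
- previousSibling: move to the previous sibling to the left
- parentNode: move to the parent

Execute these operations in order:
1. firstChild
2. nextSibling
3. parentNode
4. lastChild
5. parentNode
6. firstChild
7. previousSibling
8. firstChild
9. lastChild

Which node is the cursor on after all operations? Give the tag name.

After 1 (firstChild): th
After 2 (nextSibling): ul
After 3 (parentNode): h2
After 4 (lastChild): nav
After 5 (parentNode): h2
After 6 (firstChild): th
After 7 (previousSibling): th (no-op, stayed)
After 8 (firstChild): meta
After 9 (lastChild): meta (no-op, stayed)

Answer: meta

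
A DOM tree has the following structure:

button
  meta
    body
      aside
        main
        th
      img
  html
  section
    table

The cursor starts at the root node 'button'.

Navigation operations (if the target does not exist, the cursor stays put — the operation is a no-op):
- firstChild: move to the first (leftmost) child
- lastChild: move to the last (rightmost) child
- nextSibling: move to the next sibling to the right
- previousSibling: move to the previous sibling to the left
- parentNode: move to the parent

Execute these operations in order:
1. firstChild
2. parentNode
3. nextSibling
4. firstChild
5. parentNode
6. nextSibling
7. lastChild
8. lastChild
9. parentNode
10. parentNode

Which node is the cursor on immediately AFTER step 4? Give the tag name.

Answer: meta

Derivation:
After 1 (firstChild): meta
After 2 (parentNode): button
After 3 (nextSibling): button (no-op, stayed)
After 4 (firstChild): meta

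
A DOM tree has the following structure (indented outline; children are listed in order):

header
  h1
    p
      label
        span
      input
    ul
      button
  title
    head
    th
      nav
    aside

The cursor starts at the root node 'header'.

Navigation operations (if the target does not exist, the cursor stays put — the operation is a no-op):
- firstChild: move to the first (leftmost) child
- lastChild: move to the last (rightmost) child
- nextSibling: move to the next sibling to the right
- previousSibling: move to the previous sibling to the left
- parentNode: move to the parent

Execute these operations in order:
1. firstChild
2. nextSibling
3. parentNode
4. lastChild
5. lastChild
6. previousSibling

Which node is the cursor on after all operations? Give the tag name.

After 1 (firstChild): h1
After 2 (nextSibling): title
After 3 (parentNode): header
After 4 (lastChild): title
After 5 (lastChild): aside
After 6 (previousSibling): th

Answer: th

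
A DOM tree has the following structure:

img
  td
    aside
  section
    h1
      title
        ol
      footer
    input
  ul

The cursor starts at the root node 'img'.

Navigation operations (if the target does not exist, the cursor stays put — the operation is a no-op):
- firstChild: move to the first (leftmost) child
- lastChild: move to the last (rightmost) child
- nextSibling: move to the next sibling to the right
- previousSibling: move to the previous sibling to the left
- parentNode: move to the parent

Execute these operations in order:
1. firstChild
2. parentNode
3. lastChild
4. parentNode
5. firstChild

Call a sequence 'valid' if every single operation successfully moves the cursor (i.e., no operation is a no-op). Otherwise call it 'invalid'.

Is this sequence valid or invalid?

Answer: valid

Derivation:
After 1 (firstChild): td
After 2 (parentNode): img
After 3 (lastChild): ul
After 4 (parentNode): img
After 5 (firstChild): td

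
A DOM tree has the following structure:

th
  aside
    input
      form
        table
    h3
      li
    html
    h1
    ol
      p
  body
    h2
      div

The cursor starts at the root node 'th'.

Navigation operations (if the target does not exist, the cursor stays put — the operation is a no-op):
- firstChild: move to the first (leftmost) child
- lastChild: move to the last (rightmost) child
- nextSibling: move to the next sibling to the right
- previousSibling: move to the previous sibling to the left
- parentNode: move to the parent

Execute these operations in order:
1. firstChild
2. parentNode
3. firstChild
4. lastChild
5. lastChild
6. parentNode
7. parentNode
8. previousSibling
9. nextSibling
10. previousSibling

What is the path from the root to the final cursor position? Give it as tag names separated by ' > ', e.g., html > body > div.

After 1 (firstChild): aside
After 2 (parentNode): th
After 3 (firstChild): aside
After 4 (lastChild): ol
After 5 (lastChild): p
After 6 (parentNode): ol
After 7 (parentNode): aside
After 8 (previousSibling): aside (no-op, stayed)
After 9 (nextSibling): body
After 10 (previousSibling): aside

Answer: th > aside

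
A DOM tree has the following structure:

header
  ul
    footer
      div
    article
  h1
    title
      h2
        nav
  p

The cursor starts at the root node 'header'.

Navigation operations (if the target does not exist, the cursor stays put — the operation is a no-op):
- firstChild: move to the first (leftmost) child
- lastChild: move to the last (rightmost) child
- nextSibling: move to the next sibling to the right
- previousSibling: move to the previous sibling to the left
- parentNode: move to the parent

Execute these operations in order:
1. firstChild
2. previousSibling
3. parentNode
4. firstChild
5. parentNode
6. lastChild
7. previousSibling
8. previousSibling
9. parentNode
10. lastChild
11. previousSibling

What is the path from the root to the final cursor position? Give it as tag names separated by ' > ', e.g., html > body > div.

After 1 (firstChild): ul
After 2 (previousSibling): ul (no-op, stayed)
After 3 (parentNode): header
After 4 (firstChild): ul
After 5 (parentNode): header
After 6 (lastChild): p
After 7 (previousSibling): h1
After 8 (previousSibling): ul
After 9 (parentNode): header
After 10 (lastChild): p
After 11 (previousSibling): h1

Answer: header > h1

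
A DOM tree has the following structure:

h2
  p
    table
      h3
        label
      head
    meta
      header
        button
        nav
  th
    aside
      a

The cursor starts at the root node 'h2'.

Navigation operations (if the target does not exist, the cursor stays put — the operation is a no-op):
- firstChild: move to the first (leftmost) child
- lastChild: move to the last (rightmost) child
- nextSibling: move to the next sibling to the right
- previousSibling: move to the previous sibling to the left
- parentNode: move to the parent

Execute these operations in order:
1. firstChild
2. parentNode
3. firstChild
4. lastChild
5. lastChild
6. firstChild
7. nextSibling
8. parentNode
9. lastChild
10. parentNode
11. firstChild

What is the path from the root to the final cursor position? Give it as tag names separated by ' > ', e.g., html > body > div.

Answer: h2 > p > meta > header > button

Derivation:
After 1 (firstChild): p
After 2 (parentNode): h2
After 3 (firstChild): p
After 4 (lastChild): meta
After 5 (lastChild): header
After 6 (firstChild): button
After 7 (nextSibling): nav
After 8 (parentNode): header
After 9 (lastChild): nav
After 10 (parentNode): header
After 11 (firstChild): button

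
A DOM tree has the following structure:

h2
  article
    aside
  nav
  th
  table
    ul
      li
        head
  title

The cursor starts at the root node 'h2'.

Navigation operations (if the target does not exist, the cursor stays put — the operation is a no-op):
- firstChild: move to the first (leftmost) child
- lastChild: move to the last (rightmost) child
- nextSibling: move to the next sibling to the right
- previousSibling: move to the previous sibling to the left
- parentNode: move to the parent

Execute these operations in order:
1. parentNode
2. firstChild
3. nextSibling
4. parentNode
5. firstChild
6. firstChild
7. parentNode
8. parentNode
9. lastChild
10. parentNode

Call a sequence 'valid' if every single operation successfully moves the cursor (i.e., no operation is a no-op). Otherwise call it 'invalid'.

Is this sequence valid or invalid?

After 1 (parentNode): h2 (no-op, stayed)
After 2 (firstChild): article
After 3 (nextSibling): nav
After 4 (parentNode): h2
After 5 (firstChild): article
After 6 (firstChild): aside
After 7 (parentNode): article
After 8 (parentNode): h2
After 9 (lastChild): title
After 10 (parentNode): h2

Answer: invalid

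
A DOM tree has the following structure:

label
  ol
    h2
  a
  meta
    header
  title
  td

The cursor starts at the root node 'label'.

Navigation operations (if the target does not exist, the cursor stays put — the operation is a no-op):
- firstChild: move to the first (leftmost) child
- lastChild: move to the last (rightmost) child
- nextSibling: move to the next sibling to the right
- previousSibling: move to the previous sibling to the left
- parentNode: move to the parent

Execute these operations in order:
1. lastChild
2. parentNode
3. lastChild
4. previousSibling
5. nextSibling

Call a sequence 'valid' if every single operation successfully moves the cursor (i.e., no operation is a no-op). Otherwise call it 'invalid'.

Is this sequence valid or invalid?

Answer: valid

Derivation:
After 1 (lastChild): td
After 2 (parentNode): label
After 3 (lastChild): td
After 4 (previousSibling): title
After 5 (nextSibling): td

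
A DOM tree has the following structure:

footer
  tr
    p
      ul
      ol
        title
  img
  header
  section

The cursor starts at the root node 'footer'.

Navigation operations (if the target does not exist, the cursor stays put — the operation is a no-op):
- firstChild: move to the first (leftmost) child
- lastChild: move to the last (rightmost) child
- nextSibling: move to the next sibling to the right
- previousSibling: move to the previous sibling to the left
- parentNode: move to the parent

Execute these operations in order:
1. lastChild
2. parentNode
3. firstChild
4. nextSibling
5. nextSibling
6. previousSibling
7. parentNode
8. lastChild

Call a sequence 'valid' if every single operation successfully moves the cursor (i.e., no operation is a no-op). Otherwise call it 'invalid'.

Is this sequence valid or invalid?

Answer: valid

Derivation:
After 1 (lastChild): section
After 2 (parentNode): footer
After 3 (firstChild): tr
After 4 (nextSibling): img
After 5 (nextSibling): header
After 6 (previousSibling): img
After 7 (parentNode): footer
After 8 (lastChild): section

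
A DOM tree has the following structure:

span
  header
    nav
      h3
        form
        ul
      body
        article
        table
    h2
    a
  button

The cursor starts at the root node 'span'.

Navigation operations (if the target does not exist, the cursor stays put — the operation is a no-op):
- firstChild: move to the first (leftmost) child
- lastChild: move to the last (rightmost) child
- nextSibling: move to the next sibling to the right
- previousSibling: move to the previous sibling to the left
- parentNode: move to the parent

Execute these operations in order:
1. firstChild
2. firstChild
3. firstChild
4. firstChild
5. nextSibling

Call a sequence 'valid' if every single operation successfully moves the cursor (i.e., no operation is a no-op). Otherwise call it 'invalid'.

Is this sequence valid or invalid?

Answer: valid

Derivation:
After 1 (firstChild): header
After 2 (firstChild): nav
After 3 (firstChild): h3
After 4 (firstChild): form
After 5 (nextSibling): ul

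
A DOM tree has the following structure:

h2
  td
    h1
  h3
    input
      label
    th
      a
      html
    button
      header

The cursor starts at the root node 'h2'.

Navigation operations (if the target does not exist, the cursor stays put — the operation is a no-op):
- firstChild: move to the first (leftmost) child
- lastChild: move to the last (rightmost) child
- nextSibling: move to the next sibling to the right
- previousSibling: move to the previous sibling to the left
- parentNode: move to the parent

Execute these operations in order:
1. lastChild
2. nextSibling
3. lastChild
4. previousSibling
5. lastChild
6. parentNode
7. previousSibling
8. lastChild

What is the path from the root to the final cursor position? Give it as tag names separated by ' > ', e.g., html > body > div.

Answer: h2 > h3 > input > label

Derivation:
After 1 (lastChild): h3
After 2 (nextSibling): h3 (no-op, stayed)
After 3 (lastChild): button
After 4 (previousSibling): th
After 5 (lastChild): html
After 6 (parentNode): th
After 7 (previousSibling): input
After 8 (lastChild): label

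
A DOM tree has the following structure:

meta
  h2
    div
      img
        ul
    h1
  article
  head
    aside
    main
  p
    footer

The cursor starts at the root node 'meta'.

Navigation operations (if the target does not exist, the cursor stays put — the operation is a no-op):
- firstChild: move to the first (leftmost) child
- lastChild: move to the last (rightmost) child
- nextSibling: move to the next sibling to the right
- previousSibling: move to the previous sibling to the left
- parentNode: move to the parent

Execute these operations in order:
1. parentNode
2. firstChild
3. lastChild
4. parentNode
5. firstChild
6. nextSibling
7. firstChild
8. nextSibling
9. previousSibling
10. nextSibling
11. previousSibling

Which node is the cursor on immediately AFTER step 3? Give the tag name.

Answer: h1

Derivation:
After 1 (parentNode): meta (no-op, stayed)
After 2 (firstChild): h2
After 3 (lastChild): h1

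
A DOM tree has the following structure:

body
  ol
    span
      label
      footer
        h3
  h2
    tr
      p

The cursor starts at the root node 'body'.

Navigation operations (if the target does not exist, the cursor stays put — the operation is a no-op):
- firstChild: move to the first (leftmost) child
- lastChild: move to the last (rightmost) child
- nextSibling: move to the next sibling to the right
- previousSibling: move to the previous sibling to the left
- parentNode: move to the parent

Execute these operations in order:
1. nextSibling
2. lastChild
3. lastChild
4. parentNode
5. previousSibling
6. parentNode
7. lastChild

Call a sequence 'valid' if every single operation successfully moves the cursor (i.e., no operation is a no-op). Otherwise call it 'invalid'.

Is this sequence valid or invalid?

After 1 (nextSibling): body (no-op, stayed)
After 2 (lastChild): h2
After 3 (lastChild): tr
After 4 (parentNode): h2
After 5 (previousSibling): ol
After 6 (parentNode): body
After 7 (lastChild): h2

Answer: invalid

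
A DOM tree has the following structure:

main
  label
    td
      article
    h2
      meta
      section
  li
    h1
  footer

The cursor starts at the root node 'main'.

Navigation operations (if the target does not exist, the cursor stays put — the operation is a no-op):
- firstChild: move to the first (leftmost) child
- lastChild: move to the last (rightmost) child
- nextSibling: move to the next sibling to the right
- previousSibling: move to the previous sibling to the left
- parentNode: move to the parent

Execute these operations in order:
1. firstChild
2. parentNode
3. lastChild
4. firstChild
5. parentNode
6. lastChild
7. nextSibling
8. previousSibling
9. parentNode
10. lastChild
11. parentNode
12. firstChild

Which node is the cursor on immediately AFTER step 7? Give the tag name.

After 1 (firstChild): label
After 2 (parentNode): main
After 3 (lastChild): footer
After 4 (firstChild): footer (no-op, stayed)
After 5 (parentNode): main
After 6 (lastChild): footer
After 7 (nextSibling): footer (no-op, stayed)

Answer: footer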